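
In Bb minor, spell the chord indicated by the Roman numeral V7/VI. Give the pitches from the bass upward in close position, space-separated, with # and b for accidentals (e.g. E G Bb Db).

Db F Ab Cb

The slash means an applied dominant: we want the dominant of VI. In Bb minor, VI is Gb major, and its dominant is built on Db.
Building a dominant seventh chord on Db gives Db-F-Ab-Cb.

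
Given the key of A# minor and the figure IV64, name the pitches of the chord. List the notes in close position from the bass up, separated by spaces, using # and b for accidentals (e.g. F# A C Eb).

A# D# F##

Scale degree 4 in A# minor is D#; here the chord built on it is altered to a major triad. IV64 is the major subdominant, borrowed from the parallel major.
So the chord is D#-F##-A#, a major triad.
With the 64 figure the chord is in second inversion; from the bass A# upward in close position it reads A#-D#-F##.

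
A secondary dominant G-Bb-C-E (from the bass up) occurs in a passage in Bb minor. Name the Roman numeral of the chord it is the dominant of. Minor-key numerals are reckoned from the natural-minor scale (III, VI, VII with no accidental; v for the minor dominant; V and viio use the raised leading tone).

V

The chord is a dominant seventh chord on C.
A dominant resolves down a perfect fifth: C → F. In Bb minor, F is scale degree 5, i.e. V.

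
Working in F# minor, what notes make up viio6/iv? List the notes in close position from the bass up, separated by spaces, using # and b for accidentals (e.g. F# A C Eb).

C# E A#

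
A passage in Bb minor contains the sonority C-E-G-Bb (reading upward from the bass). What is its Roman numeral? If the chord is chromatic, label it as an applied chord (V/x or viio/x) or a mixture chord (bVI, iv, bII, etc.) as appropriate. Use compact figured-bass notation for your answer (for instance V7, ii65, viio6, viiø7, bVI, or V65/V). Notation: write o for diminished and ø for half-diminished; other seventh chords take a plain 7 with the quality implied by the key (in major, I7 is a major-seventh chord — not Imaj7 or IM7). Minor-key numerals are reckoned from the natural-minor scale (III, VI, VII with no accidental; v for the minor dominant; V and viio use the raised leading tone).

V7/V

The pitches C-E-G-Bb form a dominant seventh chord rooted on C.
C is not a diatonic chord root with this quality in Bb minor, but it lies a perfect fifth above F (V), so the chord functions as an applied dominant of V.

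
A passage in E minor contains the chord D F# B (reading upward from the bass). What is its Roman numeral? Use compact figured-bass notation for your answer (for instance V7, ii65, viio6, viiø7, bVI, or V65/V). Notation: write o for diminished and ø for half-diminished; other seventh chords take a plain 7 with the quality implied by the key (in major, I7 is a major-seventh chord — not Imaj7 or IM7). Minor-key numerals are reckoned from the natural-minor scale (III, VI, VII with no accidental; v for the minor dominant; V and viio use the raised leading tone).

v6

Stacked in thirds the chord is B-D-F#: a minor triad on B.
B is scale degree 5 in E minor, and a minor triad on that degree is written v.
With D in the bass the chord is in first inversion, so the figured bass is 6.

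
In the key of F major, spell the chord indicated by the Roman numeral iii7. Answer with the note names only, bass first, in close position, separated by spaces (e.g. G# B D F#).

In F major, the third degree is A, and the diatonic chord built there is a minor seventh chord.
Stacking thirds from A gives A-C-E-G.

A C E G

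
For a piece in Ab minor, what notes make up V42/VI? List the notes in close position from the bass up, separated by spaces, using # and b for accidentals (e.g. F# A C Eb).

Bbb Cb Eb Gb

The slash means an applied dominant: we want the dominant of VI. In Ab minor, VI is Fb major, and its dominant is built on Cb.
Building a dominant seventh chord on Cb gives Cb-Eb-Gb-Bbb.
With the 42 figure the chord is in third inversion; from the bass Bbb upward in close position it reads Bbb-Cb-Eb-Gb.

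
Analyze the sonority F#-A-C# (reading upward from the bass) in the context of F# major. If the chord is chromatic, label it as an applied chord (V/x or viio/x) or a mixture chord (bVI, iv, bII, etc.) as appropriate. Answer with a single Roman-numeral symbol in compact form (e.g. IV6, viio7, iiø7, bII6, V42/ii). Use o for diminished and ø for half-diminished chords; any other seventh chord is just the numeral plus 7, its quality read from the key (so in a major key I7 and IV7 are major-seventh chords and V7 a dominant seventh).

i

Stacked in thirds the chord is F#-A-C#: a minor triad on F#.
F# is the first degree of F# major. This is the minor tonic, borrowed from the parallel minor.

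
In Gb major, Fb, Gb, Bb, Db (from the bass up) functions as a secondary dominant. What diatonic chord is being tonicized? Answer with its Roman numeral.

IV

The chord is a dominant seventh chord on Gb.
A dominant resolves down a perfect fifth: Gb → Cb. In Gb major, Cb is scale degree 4, i.e. IV.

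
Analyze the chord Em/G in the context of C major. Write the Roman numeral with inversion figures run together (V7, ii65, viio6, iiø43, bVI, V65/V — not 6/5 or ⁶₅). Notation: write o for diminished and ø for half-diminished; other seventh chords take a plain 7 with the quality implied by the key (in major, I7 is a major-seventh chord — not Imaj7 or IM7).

The pitches E-G-B form a minor triad rooted on E.
E is scale degree 3 in C major, and a minor triad on that degree is written iii.
With G in the bass the chord is in first inversion, so the figured bass is 6.

iii6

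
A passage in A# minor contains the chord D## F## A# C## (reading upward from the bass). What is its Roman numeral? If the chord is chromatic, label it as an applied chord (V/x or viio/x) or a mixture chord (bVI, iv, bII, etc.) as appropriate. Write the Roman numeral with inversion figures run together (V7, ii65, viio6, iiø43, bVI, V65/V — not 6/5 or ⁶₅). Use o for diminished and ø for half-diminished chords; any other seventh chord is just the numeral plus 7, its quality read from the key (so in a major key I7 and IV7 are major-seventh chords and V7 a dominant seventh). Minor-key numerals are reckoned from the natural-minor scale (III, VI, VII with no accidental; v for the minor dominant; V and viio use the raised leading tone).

Stacked in thirds the chord is D##-F##-A#-C##: a half-diminished seventh chord on D##.
D## sits a half step below E# (V in A# minor); a diminished chord there is the applied leading-tone chord of V.

viiø7/V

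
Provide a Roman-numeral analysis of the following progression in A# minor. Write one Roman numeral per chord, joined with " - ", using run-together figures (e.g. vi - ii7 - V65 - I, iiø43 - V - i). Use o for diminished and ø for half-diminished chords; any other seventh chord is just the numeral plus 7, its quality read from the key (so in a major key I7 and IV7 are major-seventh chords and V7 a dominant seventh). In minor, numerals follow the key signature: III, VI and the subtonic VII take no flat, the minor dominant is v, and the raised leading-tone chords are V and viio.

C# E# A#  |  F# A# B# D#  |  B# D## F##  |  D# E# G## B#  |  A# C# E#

i6 - iiø43 - V/V - V42 - i

C#-E#-A#: minor triad on A# = scale degree 1 → i6.
F#-A#-B#-D#: root B# is the supertonic; half-diminished seventh chord there is iiø43.
B#-D##-F##: a major triad on B#, the applied dominant of V → V/V.
D#-E#-G##-B#: dominant seventh chord on E# = scale degree 5 → V42.
A#-C#-E#: minor triad on A# = scale degree 1 → i.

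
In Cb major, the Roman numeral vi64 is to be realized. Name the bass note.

vi in Cb major has root Ab; the chord is Ab-Cb-Eb.
The figure 64 means second inversion — the fifth is in the bass.

Eb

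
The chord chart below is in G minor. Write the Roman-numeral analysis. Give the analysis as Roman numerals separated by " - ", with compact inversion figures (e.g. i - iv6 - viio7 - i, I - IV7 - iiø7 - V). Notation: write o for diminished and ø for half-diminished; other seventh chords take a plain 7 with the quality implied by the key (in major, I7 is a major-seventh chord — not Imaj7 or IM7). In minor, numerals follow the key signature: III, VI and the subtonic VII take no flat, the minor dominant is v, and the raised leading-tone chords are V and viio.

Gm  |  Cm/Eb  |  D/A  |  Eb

i - iv6 - V64 - VI

Gm: minor triad on G = scale degree 1 → i.
Cm/Eb has root C, degree 4 in G minor, so iv6.
D/A: root D is the dominant; major triad there is V64.
Eb: major triad on Eb = scale degree 6 → VI.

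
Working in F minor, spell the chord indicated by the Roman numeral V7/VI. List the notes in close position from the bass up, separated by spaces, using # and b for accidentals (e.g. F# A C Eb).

Ab C Eb Gb

The slash means an applied dominant: we want the dominant of VI. In F minor, VI is Db major, and its dominant is built on Ab.
Building a dominant seventh chord on Ab gives Ab-C-Eb-Gb.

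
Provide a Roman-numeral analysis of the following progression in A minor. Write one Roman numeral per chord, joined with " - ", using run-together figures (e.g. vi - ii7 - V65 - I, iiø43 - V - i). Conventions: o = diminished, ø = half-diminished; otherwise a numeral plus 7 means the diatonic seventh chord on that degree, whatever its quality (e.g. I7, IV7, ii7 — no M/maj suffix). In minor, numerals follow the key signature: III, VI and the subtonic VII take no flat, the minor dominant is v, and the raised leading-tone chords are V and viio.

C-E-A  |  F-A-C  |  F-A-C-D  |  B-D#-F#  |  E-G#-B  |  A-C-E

i6 - VI - iv65 - V/V - V - i

C-E-A has root A, degree 1 in A minor, so i6.
F-A-C: major triad on F = scale degree 6 → VI.
F-A-C-D: minor seventh chord on D = scale degree 4 → iv65.
B-D#-F# is the secondary dominant of V (major triad on B): V/V.
E-G#-B: root E is the dominant; major triad there is V.
A-C-E: minor triad on A = scale degree 1 → i.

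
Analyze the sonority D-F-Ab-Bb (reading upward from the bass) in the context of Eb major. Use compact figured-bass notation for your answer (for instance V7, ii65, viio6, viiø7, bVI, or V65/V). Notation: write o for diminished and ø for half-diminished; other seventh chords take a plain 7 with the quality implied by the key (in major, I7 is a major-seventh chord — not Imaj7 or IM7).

V65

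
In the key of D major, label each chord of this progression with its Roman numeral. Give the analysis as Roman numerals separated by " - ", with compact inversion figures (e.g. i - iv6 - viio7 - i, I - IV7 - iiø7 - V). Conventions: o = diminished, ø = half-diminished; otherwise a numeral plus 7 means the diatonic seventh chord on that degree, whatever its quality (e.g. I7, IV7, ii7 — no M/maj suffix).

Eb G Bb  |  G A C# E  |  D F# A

bII - V42 - I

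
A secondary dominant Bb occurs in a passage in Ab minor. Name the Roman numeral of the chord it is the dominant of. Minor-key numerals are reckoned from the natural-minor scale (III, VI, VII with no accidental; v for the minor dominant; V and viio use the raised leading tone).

V

The chord is a major triad on Bb.
A dominant resolves down a perfect fifth: Bb → Eb. In Ab minor, Eb is scale degree 5, i.e. V.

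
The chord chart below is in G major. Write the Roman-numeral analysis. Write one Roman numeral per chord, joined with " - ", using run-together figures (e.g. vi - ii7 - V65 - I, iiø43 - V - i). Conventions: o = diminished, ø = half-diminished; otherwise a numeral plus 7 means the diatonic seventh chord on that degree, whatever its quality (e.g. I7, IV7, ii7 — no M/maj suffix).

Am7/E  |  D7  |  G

Am7/E: minor seventh chord on A = scale degree 2 → ii43.
D7: dominant seventh chord on D = scale degree 5 → V7.
G: root G is the tonic; major triad there is I.

ii43 - V7 - I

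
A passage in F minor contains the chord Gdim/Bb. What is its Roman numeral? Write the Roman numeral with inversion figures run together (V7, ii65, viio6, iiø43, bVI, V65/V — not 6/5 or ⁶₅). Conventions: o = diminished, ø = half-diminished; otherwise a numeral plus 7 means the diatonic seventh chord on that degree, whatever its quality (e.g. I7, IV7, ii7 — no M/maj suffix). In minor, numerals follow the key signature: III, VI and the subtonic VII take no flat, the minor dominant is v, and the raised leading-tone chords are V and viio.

iio6

The pitches G-Bb-Db form a diminished triad rooted on G.
G is scale degree 2 in F minor, and a diminished triad on that degree is written iio.
With Bb in the bass the chord is in first inversion, so the figured bass is 6.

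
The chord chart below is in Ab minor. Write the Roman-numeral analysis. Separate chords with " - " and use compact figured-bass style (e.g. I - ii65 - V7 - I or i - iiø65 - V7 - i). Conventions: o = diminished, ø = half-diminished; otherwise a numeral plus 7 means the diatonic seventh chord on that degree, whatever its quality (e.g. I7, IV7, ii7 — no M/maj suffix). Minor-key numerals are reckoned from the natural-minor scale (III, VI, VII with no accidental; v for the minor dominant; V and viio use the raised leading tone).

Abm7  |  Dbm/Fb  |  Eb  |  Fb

i7 - iv6 - V - VI

Abm7: minor seventh chord on Ab = scale degree 1 → i7.
Dbm/Fb: root Db is the subdominant; minor triad there is iv6.
Eb has root Eb, degree 5 in Ab minor, so V.
Fb: root Fb is the submediant; major triad there is VI.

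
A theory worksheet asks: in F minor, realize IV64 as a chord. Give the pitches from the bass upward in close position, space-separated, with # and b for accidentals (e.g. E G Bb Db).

F Bb D

Scale degree 4 in F minor is Bb; here the chord built on it is altered to a major triad. IV64 is the major subdominant, borrowed from the parallel major.
So the chord is Bb-D-F.
The figured bass 64 indicates second inversion, placing the fifth (F) in the bass: F-Bb-D.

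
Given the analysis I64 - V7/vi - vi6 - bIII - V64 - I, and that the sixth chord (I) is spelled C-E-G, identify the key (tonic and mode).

C major

The anchor chord is a major triad on C, labeled I.
If C is scale degree 1 and the mode makes that degree carry a major triad, the tonic is C and the mode is major.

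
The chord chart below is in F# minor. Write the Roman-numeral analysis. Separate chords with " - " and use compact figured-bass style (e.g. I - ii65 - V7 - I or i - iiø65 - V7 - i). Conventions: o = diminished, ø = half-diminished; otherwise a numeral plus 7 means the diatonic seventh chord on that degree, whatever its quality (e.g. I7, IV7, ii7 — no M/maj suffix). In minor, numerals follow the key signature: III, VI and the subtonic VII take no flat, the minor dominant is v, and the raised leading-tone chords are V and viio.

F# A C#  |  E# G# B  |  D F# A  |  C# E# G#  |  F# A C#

i - viio - VI - V - i

F#-A-C#: minor triad on F# = scale degree 1 → i.
E#-G#-B: diminished triad on E# = scale degree 7 → viio.
D-F#-A: major triad on D = scale degree 6 → VI.
C#-E#-G# has root C#, degree 5 in F# minor, so V.
F#-A-C#: minor triad on F# = scale degree 1 → i.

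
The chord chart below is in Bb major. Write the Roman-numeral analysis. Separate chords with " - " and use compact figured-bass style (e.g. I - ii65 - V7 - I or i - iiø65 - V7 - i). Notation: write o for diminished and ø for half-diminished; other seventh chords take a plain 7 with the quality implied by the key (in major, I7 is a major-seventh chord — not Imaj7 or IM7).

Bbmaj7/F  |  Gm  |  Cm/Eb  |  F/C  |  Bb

I43 - vi - ii6 - V64 - I

Bbmaj7/F has root Bb, degree 1 in Bb major, so I43.
Gm has root G, degree 6 in Bb major, so vi.
Cm/Eb has root C, degree 2 in Bb major, so ii6.
F/C has root F, degree 5 in Bb major, so V64.
Bb: major triad on Bb = scale degree 1 → I.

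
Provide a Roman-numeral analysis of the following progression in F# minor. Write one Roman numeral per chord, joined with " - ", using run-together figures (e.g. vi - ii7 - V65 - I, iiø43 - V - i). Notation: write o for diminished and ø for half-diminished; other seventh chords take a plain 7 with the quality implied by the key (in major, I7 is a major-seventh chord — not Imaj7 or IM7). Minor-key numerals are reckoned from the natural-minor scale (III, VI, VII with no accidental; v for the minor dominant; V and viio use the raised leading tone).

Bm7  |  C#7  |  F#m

Bm7: root B is the subdominant; minor seventh chord there is iv7.
C#7: dominant seventh chord on C# = scale degree 5 → V7.
F#m: root F# is the tonic; minor triad there is i.

iv7 - V7 - i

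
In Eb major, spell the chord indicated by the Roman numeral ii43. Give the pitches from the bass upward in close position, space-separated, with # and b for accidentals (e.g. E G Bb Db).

The numeral's case and figure indicate a minor seventh chord. In Eb major its root, scale degree 2, is F.
Stacking thirds from F gives F-Ab-C-Eb.
The figured bass 43 indicates second inversion, placing the fifth (C) in the bass: C-Eb-F-Ab.

C Eb F Ab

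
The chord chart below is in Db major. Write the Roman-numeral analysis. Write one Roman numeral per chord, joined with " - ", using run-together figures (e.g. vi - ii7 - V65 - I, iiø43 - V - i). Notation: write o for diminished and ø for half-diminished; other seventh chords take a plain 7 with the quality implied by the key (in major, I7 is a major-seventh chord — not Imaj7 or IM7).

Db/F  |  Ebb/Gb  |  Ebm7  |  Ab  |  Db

I6 - bII6 - ii7 - V - I

Db/F has root Db, degree 1 in Db major, so I6.
Ebb/Gb: major triad on Ebb — chromatic; Ebb is the lowered second degree, so this is the Neapolitan sixth, bII6 (third, Gb, in the bass — hence the 6).
Ebm7: root Eb is the supertonic; minor seventh chord there is ii7.
Ab: root Ab is the dominant; major triad there is V.
Db: major triad on Db = scale degree 1 → I.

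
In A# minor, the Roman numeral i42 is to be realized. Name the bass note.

G#

i in A# minor has root A#; the chord is A#-C#-E#-G#.
The figure 42 means third inversion — the seventh is in the bass.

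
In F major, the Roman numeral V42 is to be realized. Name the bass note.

Bb

V in F major has root C; the chord is C-E-G-Bb.
The figure 42 means third inversion — the seventh is in the bass.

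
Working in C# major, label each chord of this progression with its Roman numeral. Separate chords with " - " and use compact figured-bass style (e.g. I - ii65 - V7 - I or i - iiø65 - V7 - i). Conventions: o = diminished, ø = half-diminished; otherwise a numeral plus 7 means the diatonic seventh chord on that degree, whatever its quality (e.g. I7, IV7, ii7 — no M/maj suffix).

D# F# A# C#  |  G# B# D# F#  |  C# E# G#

ii7 - V7 - I

D#-F#-A#-C# has root D#, degree 2 in C# major, so ii7.
G#-B#-D#-F#: dominant seventh chord on G# = scale degree 5 → V7.
C#-E#-G#: root C# is the tonic; major triad there is I.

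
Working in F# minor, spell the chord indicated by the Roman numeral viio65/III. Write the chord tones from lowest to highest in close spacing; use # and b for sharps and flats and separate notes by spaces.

The slash marks an applied leading-tone chord: viio of III. In F# minor, III is A, so the leading tone to it is G#, a half step below.
Building a fully diminished seventh chord on G# gives G#-B-D-F.
The figured bass 65 indicates first inversion, placing the third (B) in the bass: B-D-F-G#.

B D F G#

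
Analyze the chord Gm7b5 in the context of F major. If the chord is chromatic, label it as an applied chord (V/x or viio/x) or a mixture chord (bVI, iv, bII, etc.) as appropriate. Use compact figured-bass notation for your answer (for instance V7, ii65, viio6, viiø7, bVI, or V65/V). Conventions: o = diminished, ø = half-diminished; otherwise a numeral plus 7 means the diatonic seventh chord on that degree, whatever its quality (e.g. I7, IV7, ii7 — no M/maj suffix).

The pitches G-Bb-Db-F form a half-diminished seventh chord rooted on G.
G is the second degree of F major. This is the half-diminished supertonic seventh, borrowed from the parallel minor.

iiø7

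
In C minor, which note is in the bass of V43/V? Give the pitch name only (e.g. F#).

A

The applied chord V43/V is rooted on D: D-F#-A-C.
The figure 43 means second inversion — the fifth is in the bass.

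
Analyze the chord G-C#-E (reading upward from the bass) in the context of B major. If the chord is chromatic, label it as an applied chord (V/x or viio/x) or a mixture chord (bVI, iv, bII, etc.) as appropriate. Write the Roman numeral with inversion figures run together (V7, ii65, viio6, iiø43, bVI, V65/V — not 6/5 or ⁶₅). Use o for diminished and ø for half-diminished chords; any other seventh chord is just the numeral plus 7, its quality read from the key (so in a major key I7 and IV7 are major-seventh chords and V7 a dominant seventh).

iio64

The pitches C#-E-G form a diminished triad rooted on C#.
C# is the second degree of B major. This is the diminished supertonic triad, borrowed from the parallel minor.
With G in the bass the chord is in second inversion, so the figured bass is 64.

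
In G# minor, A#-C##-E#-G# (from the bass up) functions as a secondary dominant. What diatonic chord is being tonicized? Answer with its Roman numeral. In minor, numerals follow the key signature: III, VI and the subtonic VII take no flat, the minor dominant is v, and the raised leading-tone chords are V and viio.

V

The chord is a dominant seventh chord on A#.
A dominant resolves down a perfect fifth: A# → D#. In G# minor, D# is scale degree 5, i.e. V.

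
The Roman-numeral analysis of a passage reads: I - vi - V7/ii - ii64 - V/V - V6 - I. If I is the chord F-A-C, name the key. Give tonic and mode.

F major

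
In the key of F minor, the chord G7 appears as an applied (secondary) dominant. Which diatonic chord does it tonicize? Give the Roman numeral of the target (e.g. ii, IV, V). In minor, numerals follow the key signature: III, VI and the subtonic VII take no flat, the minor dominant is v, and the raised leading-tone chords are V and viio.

The chord is a dominant seventh chord on G.
A dominant resolves down a perfect fifth: G → C. In F minor, C is scale degree 5, i.e. V.

V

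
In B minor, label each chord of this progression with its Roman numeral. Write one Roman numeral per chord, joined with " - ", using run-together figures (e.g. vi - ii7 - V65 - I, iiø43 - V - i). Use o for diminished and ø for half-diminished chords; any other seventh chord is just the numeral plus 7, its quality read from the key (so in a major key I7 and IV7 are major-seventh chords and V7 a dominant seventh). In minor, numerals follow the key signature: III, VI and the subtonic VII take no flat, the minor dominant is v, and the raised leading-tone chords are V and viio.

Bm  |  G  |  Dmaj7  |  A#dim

i - VI - III7 - viio

Bm: minor triad on B = scale degree 1 → i.
G: root G is the submediant; major triad there is VI.
Dmaj7 has root D, degree 3 in B minor, so III7.
A#dim has root A#, degree 7 in B minor, so viio.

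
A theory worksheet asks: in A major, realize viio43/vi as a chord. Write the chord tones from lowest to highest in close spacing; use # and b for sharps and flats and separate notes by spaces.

B D E# G#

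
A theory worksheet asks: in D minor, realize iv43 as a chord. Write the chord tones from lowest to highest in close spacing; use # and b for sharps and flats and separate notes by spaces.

In D minor, the subdominant is G, and the diatonic chord built there is a minor seventh chord.
Stacking thirds from G gives G-Bb-D-F.
The figured bass 43 indicates second inversion, placing the fifth (D) in the bass: D-F-G-Bb.

D F G Bb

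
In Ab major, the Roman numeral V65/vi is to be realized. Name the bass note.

The applied chord V65/vi is rooted on C: C-E-G-Bb.
The figure 65 means first inversion — the third is in the bass.

E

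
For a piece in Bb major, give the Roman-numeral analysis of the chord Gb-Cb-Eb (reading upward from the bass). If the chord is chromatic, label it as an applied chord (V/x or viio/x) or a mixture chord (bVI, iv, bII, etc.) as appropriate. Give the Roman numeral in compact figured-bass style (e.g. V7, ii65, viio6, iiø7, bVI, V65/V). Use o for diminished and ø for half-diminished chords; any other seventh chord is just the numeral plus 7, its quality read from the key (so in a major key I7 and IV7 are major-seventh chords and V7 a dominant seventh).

bII64

The pitches Cb-Eb-Gb form a major triad rooted on Cb.
Cb is the lowered second degree of Bb major (diatonic 2 would be C). This is the Neapolitan chord — a major triad on the lowered second degree.
With Gb in the bass the chord is in second inversion, so the figured bass is 64.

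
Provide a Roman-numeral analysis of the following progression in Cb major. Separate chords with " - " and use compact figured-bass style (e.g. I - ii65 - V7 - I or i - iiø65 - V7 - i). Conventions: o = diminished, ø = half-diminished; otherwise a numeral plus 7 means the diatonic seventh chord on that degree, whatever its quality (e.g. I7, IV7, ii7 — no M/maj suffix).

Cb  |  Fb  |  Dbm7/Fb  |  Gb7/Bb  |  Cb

Cb: root Cb is the tonic; major triad there is I.
Fb: root Fb is the subdominant; major triad there is IV.
Dbm7/Fb: minor seventh chord on Db = scale degree 2 → ii65.
Gb7/Bb has root Gb, degree 5 in Cb major, so V65.
Cb: major triad on Cb = scale degree 1 → I.

I - IV - ii65 - V65 - I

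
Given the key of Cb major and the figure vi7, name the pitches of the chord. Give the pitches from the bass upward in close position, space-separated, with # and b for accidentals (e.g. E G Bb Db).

Ab Cb Eb Gb

The numeral's case and figure indicate a minor seventh chord. In Cb major its root, the sixth degree, is Ab.
Stacking thirds from Ab gives Ab-Cb-Eb-Gb.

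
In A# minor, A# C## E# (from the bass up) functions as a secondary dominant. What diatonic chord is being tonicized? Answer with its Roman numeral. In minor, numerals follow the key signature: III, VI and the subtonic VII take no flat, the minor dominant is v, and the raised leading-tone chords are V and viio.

The chord is a major triad on A#.
A dominant resolves down a perfect fifth: A# → D#. In A# minor, D# is scale degree 4, i.e. iv.

iv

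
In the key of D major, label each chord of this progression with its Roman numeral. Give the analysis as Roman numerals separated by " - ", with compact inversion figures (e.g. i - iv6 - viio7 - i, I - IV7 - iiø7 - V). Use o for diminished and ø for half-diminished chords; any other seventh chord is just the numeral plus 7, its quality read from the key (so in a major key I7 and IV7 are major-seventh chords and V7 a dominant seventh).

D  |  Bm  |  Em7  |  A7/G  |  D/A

D: root D is the tonic; major triad there is I.
Bm: root B is the submediant; minor triad there is vi.
Em7: root E is the supertonic; minor seventh chord there is ii7.
A7/G: dominant seventh chord on A = scale degree 5 → V42.
D/A has root D, degree 1 in D major, so I64.

I - vi - ii7 - V42 - I64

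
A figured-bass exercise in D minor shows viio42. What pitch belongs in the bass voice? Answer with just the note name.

viio in D minor has root C#; the chord is C#-E-G-Bb.
The figure 42 means third inversion — the seventh is in the bass.

Bb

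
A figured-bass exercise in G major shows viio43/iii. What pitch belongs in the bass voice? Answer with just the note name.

E

The applied chord viio43/iii is rooted on A#: A#-C#-E-G.
The figure 43 means second inversion — the fifth is in the bass.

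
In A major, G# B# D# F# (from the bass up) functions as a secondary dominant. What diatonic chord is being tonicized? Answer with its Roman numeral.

The chord is a dominant seventh chord on G#.
A dominant resolves down a perfect fifth: G# → C#. In A major, C# is scale degree 3, i.e. iii.

iii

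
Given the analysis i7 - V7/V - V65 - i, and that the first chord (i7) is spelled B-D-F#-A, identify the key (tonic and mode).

The chord Bm7 is a minor seventh chord rooted on B; its label is i7.
If B is scale degree 1 and the mode makes that degree carry a minor seventh chord, the tonic is B and the mode is minor.

B minor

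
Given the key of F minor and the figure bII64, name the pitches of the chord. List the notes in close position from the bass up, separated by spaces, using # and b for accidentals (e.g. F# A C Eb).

bII64 is the Neapolitan chord — a major triad on the lowered second degree. In F minor that root is Gb.
So the chord is Gb-Bb-Db, a major triad.
With the 64 figure the chord is in second inversion; from the bass Db upward in close position it reads Db-Gb-Bb.

Db Gb Bb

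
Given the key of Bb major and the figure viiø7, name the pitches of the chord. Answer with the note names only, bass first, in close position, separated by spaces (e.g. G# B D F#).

The numeral's case and figure indicate a half-diminished seventh chord. In Bb major its root, scale degree 7, is A.
Stacking thirds from A gives A-C-Eb-G.

A C Eb G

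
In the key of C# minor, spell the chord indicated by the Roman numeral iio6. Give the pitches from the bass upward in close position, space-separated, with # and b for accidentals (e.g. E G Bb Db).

F# A D#

The numeral's case and figure indicate a diminished triad. In C# minor its root, the supertonic, is D#.
That chord is spelled D#-F#-A.
With the 6 figure the chord is in first inversion; from the bass F# upward in close position it reads F#-A-D#.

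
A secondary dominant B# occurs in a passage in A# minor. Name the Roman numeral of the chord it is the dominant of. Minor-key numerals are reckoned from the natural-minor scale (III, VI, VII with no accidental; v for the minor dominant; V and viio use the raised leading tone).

V

The chord is a major triad on B#.
A dominant resolves down a perfect fifth: B# → E#. In A# minor, E# is scale degree 5, i.e. V.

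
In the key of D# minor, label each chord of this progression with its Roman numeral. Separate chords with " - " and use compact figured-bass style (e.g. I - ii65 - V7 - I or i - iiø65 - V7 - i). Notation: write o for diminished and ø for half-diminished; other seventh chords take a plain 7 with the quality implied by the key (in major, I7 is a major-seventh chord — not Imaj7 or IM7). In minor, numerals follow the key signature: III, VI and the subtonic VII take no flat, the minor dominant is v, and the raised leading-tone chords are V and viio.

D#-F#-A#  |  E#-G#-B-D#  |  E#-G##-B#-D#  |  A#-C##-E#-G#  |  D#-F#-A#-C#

D#-F#-A# has root D#, degree 1 in D# minor, so i.
E#-G#-B-D# has root E#, degree 2 in D# minor, so iiø7.
E#-G##-B#-D# is the secondary dominant of V (dominant seventh chord on E#): V7/V.
A#-C##-E#-G# has root A#, degree 5 in D# minor, so V7.
D#-F#-A#-C# has root D#, degree 1 in D# minor, so i7.

i - iiø7 - V7/V - V7 - i7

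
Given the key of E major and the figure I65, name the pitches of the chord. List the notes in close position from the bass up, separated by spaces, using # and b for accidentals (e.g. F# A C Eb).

G# B D# E

In E major, the tonic is E, and the diatonic chord built there is a major seventh chord.
Stacking thirds from E gives E-G#-B-D#.
With the 65 figure the chord is in first inversion; from the bass G# upward in close position it reads G#-B-D#-E.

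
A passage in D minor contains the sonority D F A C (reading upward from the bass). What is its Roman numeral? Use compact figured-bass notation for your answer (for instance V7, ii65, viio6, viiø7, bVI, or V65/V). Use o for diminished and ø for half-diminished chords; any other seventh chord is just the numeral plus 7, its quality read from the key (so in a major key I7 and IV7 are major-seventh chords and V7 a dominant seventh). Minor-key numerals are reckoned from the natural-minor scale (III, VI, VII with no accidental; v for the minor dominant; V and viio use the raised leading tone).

i7

Stacked in thirds the chord is D-F-A-C: a minor seventh chord on D.
D is scale degree 1 in D minor, and a minor seventh chord on that degree is written i7.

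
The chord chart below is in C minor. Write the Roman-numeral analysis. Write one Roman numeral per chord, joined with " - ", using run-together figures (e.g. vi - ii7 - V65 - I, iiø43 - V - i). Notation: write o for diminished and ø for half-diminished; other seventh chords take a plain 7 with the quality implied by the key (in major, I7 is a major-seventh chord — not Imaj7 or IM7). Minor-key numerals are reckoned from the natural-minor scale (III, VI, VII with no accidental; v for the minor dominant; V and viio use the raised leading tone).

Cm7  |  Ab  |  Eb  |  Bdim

i7 - VI - III - viio

Cm7: root C is the tonic; minor seventh chord there is i7.
Ab has root Ab, degree 6 in C minor, so VI.
Eb has root Eb, degree 3 in C minor, so III.
Bdim: root B is the leading tone; diminished triad there is viio.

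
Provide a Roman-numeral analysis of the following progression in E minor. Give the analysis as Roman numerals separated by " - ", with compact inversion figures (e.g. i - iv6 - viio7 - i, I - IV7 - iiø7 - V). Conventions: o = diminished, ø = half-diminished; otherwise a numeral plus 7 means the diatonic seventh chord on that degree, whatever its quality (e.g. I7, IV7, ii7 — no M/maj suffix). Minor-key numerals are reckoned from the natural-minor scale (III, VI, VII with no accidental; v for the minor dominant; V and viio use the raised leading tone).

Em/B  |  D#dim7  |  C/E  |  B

Em/B: minor triad on E = scale degree 1 → i64.
D#dim7 has root D#, degree 7 in E minor, so viio7.
C/E: root C is the submediant; major triad there is VI6.
B has root B, degree 5 in E minor, so V.

i64 - viio7 - VI6 - V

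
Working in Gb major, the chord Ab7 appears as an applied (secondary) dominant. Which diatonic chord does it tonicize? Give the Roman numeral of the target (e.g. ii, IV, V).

V

The chord is a dominant seventh chord on Ab.
A dominant resolves down a perfect fifth: Ab → Db. In Gb major, Db is scale degree 5, i.e. V.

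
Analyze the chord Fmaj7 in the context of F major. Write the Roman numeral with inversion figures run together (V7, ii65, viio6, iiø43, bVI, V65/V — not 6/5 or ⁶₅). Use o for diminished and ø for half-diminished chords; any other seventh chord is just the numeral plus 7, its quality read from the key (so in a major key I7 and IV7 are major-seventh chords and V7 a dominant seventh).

Stacked in thirds the chord is F-A-C-E: a major seventh chord on F.
F is scale degree 1 in F major, and a major seventh chord on that degree is written I7.

I7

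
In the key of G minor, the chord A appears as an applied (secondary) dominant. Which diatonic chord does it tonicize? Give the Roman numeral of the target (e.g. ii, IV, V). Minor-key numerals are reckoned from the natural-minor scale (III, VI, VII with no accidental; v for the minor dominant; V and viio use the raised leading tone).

V

The chord is a major triad on A.
A dominant resolves down a perfect fifth: A → D. In G minor, D is scale degree 5, i.e. V.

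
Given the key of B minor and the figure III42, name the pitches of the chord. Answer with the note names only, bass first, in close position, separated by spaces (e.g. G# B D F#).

C# D F# A

In B minor, the third degree is D, and the diatonic chord built there is a major seventh chord.
Stacking thirds from D gives D-F#-A-C#.
With the 42 figure the chord is in third inversion; from the bass C# upward in close position it reads C#-D-F#-A.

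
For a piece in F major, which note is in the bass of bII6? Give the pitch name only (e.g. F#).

Bb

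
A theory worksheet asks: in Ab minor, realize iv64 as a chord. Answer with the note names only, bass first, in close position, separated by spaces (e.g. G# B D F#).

The numeral's case and figure indicate a minor triad. In Ab minor its root, the fourth degree, is Db.
That chord is spelled Db-Fb-Ab.
With the 64 figure the chord is in second inversion; from the bass Ab upward in close position it reads Ab-Db-Fb.

Ab Db Fb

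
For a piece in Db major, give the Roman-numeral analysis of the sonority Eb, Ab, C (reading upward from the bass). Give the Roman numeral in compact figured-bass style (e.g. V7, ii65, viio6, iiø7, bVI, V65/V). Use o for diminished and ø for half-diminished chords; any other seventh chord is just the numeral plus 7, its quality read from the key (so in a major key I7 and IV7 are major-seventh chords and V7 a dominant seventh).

V64

Stacked in thirds the chord is Ab-C-Eb: a major triad on Ab.
In Db major, Ab is the dominant; the diatonic major triad there is V.
With Eb in the bass the chord is in second inversion, so the figured bass is 64.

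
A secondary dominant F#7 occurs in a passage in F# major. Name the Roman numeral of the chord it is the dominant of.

IV

The chord is a dominant seventh chord on F#.
A dominant resolves down a perfect fifth: F# → B. In F# major, B is scale degree 4, i.e. IV.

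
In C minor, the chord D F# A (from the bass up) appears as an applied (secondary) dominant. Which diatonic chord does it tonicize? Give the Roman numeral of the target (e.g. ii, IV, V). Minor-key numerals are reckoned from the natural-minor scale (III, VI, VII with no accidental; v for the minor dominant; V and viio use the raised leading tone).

The chord is a major triad on D.
A dominant resolves down a perfect fifth: D → G. In C minor, G is scale degree 5, i.e. V.

V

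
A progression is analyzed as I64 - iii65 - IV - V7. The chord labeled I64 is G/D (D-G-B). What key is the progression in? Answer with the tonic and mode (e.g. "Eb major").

G major

The chord G/D is a major triad rooted on G; its label is I64.
If G is scale degree 1 and the mode makes that degree carry a major triad, the tonic is G and the mode is major.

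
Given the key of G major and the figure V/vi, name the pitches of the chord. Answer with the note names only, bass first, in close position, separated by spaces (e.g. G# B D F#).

B D# F#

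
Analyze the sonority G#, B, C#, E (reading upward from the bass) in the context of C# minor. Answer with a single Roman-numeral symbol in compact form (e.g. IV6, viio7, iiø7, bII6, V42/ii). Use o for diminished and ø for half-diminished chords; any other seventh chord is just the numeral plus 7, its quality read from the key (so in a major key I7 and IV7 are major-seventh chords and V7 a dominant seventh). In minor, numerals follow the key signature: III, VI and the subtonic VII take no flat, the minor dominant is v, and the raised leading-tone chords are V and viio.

i43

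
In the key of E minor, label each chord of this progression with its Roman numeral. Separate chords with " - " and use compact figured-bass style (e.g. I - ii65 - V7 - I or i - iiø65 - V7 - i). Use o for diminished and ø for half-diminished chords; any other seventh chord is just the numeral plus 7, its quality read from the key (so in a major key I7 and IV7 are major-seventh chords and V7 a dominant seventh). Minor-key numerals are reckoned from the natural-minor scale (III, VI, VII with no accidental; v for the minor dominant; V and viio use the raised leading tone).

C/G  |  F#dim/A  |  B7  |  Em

C/G: root C is the submediant; major triad there is VI64.
F#dim/A: root F# is the supertonic; diminished triad there is iio6.
B7: dominant seventh chord on B = scale degree 5 → V7.
Em has root E, degree 1 in E minor, so i.

VI64 - iio6 - V7 - i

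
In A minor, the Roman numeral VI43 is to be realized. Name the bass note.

C

VI in A minor has root F; the chord is F-A-C-E.
The figure 43 means second inversion — the fifth is in the bass.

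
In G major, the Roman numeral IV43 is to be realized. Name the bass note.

G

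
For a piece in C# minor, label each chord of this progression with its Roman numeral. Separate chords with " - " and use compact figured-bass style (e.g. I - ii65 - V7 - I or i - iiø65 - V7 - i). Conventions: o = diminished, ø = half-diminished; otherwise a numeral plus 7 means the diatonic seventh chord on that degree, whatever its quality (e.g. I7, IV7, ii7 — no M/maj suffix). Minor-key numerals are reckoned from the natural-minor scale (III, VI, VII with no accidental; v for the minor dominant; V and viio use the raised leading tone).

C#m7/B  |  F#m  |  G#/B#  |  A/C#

i42 - iv - V6 - VI6

C#m7/B has root C#, degree 1 in C# minor, so i42.
F#m: minor triad on F# = scale degree 4 → iv.
G#/B#: major triad on G# = scale degree 5 → V6.
A/C#: major triad on A = scale degree 6 → VI6.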